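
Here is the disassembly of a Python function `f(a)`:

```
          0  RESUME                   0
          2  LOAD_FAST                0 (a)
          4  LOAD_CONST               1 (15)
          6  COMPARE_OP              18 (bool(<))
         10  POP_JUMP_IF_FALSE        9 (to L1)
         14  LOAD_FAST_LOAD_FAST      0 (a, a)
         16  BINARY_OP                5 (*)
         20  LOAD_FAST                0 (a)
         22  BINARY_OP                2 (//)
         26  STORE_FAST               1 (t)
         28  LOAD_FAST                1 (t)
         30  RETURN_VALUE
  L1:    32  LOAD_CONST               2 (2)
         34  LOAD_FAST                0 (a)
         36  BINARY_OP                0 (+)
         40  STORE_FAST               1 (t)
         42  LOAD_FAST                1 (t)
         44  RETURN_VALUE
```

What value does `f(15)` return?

LOAD_FAST a → push 15. Stack: [15]
LOAD_CONST → push 15. Stack: [15, 15]
COMPARE_OP bool(<) → 15 vs 15 = False. Stack: [False]
POP_JUMP_IF_FALSE → pop False; jump. Stack: []
LOAD_CONST → push 2. Stack: [2]
LOAD_FAST a → push 15. Stack: [2, 15]
BINARY_OP + → 2 + 15 = 17. Stack: [17]
STORE_FAST t → t=17. Stack: []
LOAD_FAST t → push 17. Stack: [17]
RETURN_VALUE → return 17.

17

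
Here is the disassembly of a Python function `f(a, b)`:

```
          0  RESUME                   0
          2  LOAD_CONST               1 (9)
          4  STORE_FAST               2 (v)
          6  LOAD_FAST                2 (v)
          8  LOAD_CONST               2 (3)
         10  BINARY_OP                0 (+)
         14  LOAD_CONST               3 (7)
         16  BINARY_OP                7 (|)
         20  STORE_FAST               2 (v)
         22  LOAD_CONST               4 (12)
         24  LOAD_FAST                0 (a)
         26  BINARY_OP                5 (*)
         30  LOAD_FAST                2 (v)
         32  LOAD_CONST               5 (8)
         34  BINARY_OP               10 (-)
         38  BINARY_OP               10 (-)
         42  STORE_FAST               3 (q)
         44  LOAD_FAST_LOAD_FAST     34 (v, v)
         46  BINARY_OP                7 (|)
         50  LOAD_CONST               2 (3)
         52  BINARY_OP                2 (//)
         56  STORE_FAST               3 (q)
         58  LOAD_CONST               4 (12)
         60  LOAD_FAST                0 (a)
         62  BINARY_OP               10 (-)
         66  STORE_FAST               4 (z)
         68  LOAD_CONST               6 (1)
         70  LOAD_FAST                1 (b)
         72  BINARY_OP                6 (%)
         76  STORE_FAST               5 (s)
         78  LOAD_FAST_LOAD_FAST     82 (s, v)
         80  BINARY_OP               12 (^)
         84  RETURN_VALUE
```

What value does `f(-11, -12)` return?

LOAD_CONST → push 9. Stack: [9]
STORE_FAST v → v=9. Stack: []
LOAD_FAST v → push 9. Stack: [9]
LOAD_CONST → push 3. Stack: [9, 3]
BINARY_OP + → 9 + 3 = 12. Stack: [12]
LOAD_CONST → push 7. Stack: [12, 7]
BINARY_OP | → 12 | 7 = 15. Stack: [15]
STORE_FAST v → v=15. Stack: []
LOAD_CONST → push 12. Stack: [12]
LOAD_FAST a → push -11. Stack: [12, -11]
BINARY_OP * → 12 * -11 = -132. Stack: [-132]
LOAD_FAST v → push 15. Stack: [-132, 15]
LOAD_CONST → push 8. Stack: [-132, 15, 8]
BINARY_OP - → 15 - 8 = 7. Stack: [-132, 7]
BINARY_OP - → -132 - 7 = -139. Stack: [-139]
STORE_FAST q → q=-139. Stack: []
LOAD_FAST_LOAD_FAST v,v → push 15,15. Stack: [15, 15]
BINARY_OP | → 15 | 15 = 15. Stack: [15]
LOAD_CONST → push 3. Stack: [15, 3]
BINARY_OP // → 15 // 3 = 5. Stack: [5]
STORE_FAST q → q=5. Stack: []
LOAD_CONST → push 12. Stack: [12]
LOAD_FAST a → push -11. Stack: [12, -11]
BINARY_OP - → 12 - -11 = 23. Stack: [23]
STORE_FAST z → z=23. Stack: []
LOAD_CONST → push 1. Stack: [1]
LOAD_FAST b → push -12. Stack: [1, -12]
BINARY_OP % → 1 % -12 = -11. Stack: [-11]
STORE_FAST s → s=-11. Stack: []
LOAD_FAST_LOAD_FAST s,v → push -11,15. Stack: [-11, 15]
BINARY_OP ^ → -11 ^ 15 = -6. Stack: [-6]
RETURN_VALUE → return -6.

-6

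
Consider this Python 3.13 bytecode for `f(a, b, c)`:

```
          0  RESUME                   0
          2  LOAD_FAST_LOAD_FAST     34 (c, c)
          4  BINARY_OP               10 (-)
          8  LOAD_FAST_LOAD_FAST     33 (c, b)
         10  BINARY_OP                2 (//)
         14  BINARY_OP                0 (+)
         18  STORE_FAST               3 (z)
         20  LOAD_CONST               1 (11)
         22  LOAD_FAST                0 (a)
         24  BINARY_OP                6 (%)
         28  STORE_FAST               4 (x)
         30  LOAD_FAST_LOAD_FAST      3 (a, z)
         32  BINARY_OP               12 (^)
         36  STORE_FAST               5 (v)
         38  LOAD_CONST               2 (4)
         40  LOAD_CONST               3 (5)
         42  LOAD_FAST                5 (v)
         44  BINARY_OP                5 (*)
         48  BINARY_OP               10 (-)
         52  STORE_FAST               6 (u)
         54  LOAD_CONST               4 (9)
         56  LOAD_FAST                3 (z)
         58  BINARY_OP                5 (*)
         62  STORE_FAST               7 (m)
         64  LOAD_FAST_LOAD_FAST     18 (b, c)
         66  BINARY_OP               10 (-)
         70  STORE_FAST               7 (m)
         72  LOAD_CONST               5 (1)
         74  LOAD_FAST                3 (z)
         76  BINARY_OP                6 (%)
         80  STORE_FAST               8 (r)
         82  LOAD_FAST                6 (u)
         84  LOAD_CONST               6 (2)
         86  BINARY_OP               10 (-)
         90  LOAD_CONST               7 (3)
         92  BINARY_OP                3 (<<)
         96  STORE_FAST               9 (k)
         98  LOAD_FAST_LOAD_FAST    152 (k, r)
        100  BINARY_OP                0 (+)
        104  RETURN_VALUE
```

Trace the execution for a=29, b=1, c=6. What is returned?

LOAD_FAST_LOAD_FAST c,c → push 6,6. Stack: [6, 6]
BINARY_OP - → 6 - 6 = 0. Stack: [0]
LOAD_FAST_LOAD_FAST c,b → push 6,1. Stack: [0, 6, 1]
BINARY_OP // → 6 // 1 = 6. Stack: [0, 6]
BINARY_OP + → 0 + 6 = 6. Stack: [6]
STORE_FAST z → z=6. Stack: []
LOAD_CONST → push 11. Stack: [11]
LOAD_FAST a → push 29. Stack: [11, 29]
BINARY_OP % → 11 % 29 = 11. Stack: [11]
STORE_FAST x → x=11. Stack: []
LOAD_FAST_LOAD_FAST a,z → push 29,6. Stack: [29, 6]
BINARY_OP ^ → 29 ^ 6 = 27. Stack: [27]
STORE_FAST v → v=27. Stack: []
LOAD_CONST → push 4. Stack: [4]
LOAD_CONST → push 5. Stack: [4, 5]
LOAD_FAST v → push 27. Stack: [4, 5, 27]
BINARY_OP * → 5 * 27 = 135. Stack: [4, 135]
BINARY_OP - → 4 - 135 = -131. Stack: [-131]
STORE_FAST u → u=-131. Stack: []
LOAD_CONST → push 9. Stack: [9]
LOAD_FAST z → push 6. Stack: [9, 6]
BINARY_OP * → 9 * 6 = 54. Stack: [54]
STORE_FAST m → m=54. Stack: []
LOAD_FAST_LOAD_FAST b,c → push 1,6. Stack: [1, 6]
BINARY_OP - → 1 - 6 = -5. Stack: [-5]
STORE_FAST m → m=-5. Stack: []
LOAD_CONST → push 1. Stack: [1]
LOAD_FAST z → push 6. Stack: [1, 6]
BINARY_OP % → 1 % 6 = 1. Stack: [1]
STORE_FAST r → r=1. Stack: []
LOAD_FAST u → push -131. Stack: [-131]
LOAD_CONST → push 2. Stack: [-131, 2]
BINARY_OP - → -131 - 2 = -133. Stack: [-133]
LOAD_CONST → push 3. Stack: [-133, 3]
BINARY_OP << → -133 << 3 = -1064. Stack: [-1064]
STORE_FAST k → k=-1064. Stack: []
LOAD_FAST_LOAD_FAST k,r → push -1064,1. Stack: [-1064, 1]
BINARY_OP + → -1064 + 1 = -1063. Stack: [-1063]
RETURN_VALUE → return -1063.

-1063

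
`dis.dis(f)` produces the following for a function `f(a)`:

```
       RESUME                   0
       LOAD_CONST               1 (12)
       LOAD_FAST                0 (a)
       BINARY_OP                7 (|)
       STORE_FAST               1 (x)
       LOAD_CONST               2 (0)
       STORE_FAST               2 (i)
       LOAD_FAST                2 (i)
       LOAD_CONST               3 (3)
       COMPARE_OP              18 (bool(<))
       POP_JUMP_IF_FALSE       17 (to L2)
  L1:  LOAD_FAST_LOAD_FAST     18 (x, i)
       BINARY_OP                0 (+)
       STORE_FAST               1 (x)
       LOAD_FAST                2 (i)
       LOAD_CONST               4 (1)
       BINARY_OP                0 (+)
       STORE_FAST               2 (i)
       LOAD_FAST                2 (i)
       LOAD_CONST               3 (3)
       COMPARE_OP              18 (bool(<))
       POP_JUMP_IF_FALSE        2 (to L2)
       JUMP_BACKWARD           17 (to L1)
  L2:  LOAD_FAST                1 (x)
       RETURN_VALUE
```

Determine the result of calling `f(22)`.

LOAD_CONST → push 12. Stack: [12]
LOAD_FAST a → push 22. Stack: [12, 22]
BINARY_OP | → 12 | 22 = 30. Stack: [30]
STORE_FAST x → x=30. Stack: []
LOAD_CONST → push 0. Stack: [0]
STORE_FAST i → i=0. Stack: []
LOAD_FAST i → push 0. Stack: [0]
LOAD_CONST → push 3. Stack: [0, 3]
COMPARE_OP bool(<) → 0 vs 3 = True. Stack: [True]
POP_JUMP_IF_FALSE → pop True; no jump. Stack: []
LOAD_FAST_LOAD_FAST x,i → push 30,0. Stack: [30, 0]
BINARY_OP + → 30 + 0 = 30. Stack: [30]
STORE_FAST x → x=30. Stack: []
LOAD_FAST i → push 0. Stack: [0]
LOAD_CONST → push 1. Stack: [0, 1]
BINARY_OP + → 0 + 1 = 1. Stack: [1]
STORE_FAST i → i=1. Stack: []
LOAD_FAST i → push 1. Stack: [1]
LOAD_CONST → push 3. Stack: [1, 3]
COMPARE_OP bool(<) → 1 vs 3 = True. Stack: [True]
POP_JUMP_IF_FALSE → pop True; no jump. Stack: []
LOAD_FAST_LOAD_FAST x,i → push 30,1. Stack: [30, 1]
BINARY_OP + → 30 + 1 = 31. Stack: [31]
STORE_FAST x → x=31. Stack: []
LOAD_FAST i → push 1. Stack: [1]
LOAD_CONST → push 1. Stack: [1, 1]
BINARY_OP + → 1 + 1 = 2. Stack: [2]
STORE_FAST i → i=2. Stack: []
LOAD_FAST i → push 2. Stack: [2]
LOAD_CONST → push 3. Stack: [2, 3]
COMPARE_OP bool(<) → 2 vs 3 = True. Stack: [True]
POP_JUMP_IF_FALSE → pop True; no jump. Stack: []
LOAD_FAST_LOAD_FAST x,i → push 31,2. Stack: [31, 2]
BINARY_OP + → 31 + 2 = 33. Stack: [33]
STORE_FAST x → x=33. Stack: []
LOAD_FAST i → push 2. Stack: [2]
LOAD_CONST → push 1. Stack: [2, 1]
BINARY_OP + → 2 + 1 = 3. Stack: [3]
STORE_FAST i → i=3. Stack: []
LOAD_FAST i → push 3. Stack: [3]
LOAD_CONST → push 3. Stack: [3, 3]
COMPARE_OP bool(<) → 3 vs 3 = False. Stack: [False]
POP_JUMP_IF_FALSE → pop False; jump. Stack: []
LOAD_FAST x → push 33. Stack: [33]
RETURN_VALUE → return 33.

33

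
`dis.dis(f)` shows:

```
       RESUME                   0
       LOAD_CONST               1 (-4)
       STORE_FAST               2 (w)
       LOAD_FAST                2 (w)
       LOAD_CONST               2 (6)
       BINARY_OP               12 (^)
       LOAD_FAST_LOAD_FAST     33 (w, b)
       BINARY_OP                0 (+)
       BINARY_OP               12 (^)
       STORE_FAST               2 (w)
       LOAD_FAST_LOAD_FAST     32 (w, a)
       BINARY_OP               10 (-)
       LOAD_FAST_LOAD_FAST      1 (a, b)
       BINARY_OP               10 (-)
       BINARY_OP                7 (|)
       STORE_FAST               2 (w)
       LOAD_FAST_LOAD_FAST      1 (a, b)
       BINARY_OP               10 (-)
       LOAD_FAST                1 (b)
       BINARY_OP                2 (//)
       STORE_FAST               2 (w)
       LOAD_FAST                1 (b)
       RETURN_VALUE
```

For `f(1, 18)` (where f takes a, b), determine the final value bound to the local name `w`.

LOAD_CONST → push -4. Stack: [-4]
STORE_FAST w → w=-4. Stack: []
LOAD_FAST w → push -4. Stack: [-4]
LOAD_CONST → push 6. Stack: [-4, 6]
BINARY_OP ^ → -4 ^ 6 = -6. Stack: [-6]
LOAD_FAST_LOAD_FAST w,b → push -4,18. Stack: [-6, -4, 18]
BINARY_OP + → -4 + 18 = 14. Stack: [-6, 14]
BINARY_OP ^ → -6 ^ 14 = -12. Stack: [-12]
STORE_FAST w → w=-12. Stack: []
LOAD_FAST_LOAD_FAST w,a → push -12,1. Stack: [-12, 1]
BINARY_OP - → -12 - 1 = -13. Stack: [-13]
LOAD_FAST_LOAD_FAST a,b → push 1,18. Stack: [-13, 1, 18]
BINARY_OP - → 1 - 18 = -17. Stack: [-13, -17]
BINARY_OP | → -13 | -17 = -1. Stack: [-1]
STORE_FAST w → w=-1. Stack: []
LOAD_FAST_LOAD_FAST a,b → push 1,18. Stack: [1, 18]
BINARY_OP - → 1 - 18 = -17. Stack: [-17]
LOAD_FAST b → push 18. Stack: [-17, 18]
BINARY_OP // → -17 // 18 = -1. Stack: [-1]
STORE_FAST w → w=-1. Stack: []
LOAD_FAST b → push 18. Stack: [18]
RETURN_VALUE → return 18.

-1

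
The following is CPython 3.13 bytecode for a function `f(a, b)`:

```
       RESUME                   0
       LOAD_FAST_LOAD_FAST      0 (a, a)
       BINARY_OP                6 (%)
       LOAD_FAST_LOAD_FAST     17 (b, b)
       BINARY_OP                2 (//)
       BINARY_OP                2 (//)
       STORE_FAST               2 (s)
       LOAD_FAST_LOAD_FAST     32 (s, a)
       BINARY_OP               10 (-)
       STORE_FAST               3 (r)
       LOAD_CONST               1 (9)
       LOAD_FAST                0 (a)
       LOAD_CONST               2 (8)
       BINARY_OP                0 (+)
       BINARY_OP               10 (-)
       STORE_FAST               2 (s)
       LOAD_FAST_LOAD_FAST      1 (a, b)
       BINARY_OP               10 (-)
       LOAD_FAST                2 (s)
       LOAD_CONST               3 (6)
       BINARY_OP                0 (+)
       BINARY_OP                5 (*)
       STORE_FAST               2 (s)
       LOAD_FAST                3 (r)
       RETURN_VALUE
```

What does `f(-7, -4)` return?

LOAD_FAST_LOAD_FAST a,a → push -7,-7. Stack: [-7, -7]
BINARY_OP % → -7 % -7 = 0. Stack: [0]
LOAD_FAST_LOAD_FAST b,b → push -4,-4. Stack: [0, -4, -4]
BINARY_OP // → -4 // -4 = 1. Stack: [0, 1]
BINARY_OP // → 0 // 1 = 0. Stack: [0]
STORE_FAST s → s=0. Stack: []
LOAD_FAST_LOAD_FAST s,a → push 0,-7. Stack: [0, -7]
BINARY_OP - → 0 - -7 = 7. Stack: [7]
STORE_FAST r → r=7. Stack: []
LOAD_CONST → push 9. Stack: [9]
LOAD_FAST a → push -7. Stack: [9, -7]
LOAD_CONST → push 8. Stack: [9, -7, 8]
BINARY_OP + → -7 + 8 = 1. Stack: [9, 1]
BINARY_OP - → 9 - 1 = 8. Stack: [8]
STORE_FAST s → s=8. Stack: []
LOAD_FAST_LOAD_FAST a,b → push -7,-4. Stack: [-7, -4]
BINARY_OP - → -7 - -4 = -3. Stack: [-3]
LOAD_FAST s → push 8. Stack: [-3, 8]
LOAD_CONST → push 6. Stack: [-3, 8, 6]
BINARY_OP + → 8 + 6 = 14. Stack: [-3, 14]
BINARY_OP * → -3 * 14 = -42. Stack: [-42]
STORE_FAST s → s=-42. Stack: []
LOAD_FAST r → push 7. Stack: [7]
RETURN_VALUE → return 7.

7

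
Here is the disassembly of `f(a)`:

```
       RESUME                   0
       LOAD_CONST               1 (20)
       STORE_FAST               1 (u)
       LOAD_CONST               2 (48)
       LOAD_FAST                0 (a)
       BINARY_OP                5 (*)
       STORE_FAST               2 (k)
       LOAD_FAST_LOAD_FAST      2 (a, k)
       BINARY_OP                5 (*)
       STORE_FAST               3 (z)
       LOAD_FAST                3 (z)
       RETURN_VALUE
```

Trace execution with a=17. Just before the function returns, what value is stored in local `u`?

LOAD_CONST → push 20. Stack: [20]
STORE_FAST u → u=20. Stack: []
LOAD_CONST → push 48. Stack: [48]
LOAD_FAST a → push 17. Stack: [48, 17]
BINARY_OP * → 48 * 17 = 816. Stack: [816]
STORE_FAST k → k=816. Stack: []
LOAD_FAST_LOAD_FAST a,k → push 17,816. Stack: [17, 816]
BINARY_OP * → 17 * 816 = 13872. Stack: [13872]
STORE_FAST z → z=13872. Stack: []
LOAD_FAST z → push 13872. Stack: [13872]
RETURN_VALUE → return 13872.

20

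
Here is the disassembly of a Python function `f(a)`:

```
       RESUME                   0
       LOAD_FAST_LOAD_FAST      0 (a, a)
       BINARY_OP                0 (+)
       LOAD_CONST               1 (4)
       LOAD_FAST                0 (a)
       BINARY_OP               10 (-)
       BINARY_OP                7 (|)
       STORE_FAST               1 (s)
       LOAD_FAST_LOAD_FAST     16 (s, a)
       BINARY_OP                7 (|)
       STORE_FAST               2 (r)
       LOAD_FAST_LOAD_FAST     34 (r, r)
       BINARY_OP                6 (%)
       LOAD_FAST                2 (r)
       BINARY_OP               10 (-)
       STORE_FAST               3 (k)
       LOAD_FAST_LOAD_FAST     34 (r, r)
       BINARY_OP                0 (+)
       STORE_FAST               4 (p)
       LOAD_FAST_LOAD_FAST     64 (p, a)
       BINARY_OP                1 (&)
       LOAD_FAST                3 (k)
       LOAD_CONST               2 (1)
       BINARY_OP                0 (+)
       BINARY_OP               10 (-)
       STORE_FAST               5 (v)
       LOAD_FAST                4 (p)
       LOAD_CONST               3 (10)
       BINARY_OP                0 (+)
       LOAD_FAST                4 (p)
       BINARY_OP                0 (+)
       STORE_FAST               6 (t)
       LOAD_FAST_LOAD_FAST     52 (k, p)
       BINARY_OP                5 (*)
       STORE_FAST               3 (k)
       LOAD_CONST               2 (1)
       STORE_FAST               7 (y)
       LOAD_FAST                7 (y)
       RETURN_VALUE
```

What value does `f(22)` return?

1

LOAD_FAST_LOAD_FAST a,a → push 22,22. Stack: [22, 22]
BINARY_OP + → 22 + 22 = 44. Stack: [44]
LOAD_CONST → push 4. Stack: [44, 4]
LOAD_FAST a → push 22. Stack: [44, 4, 22]
BINARY_OP - → 4 - 22 = -18. Stack: [44, -18]
BINARY_OP | → 44 | -18 = -18. Stack: [-18]
STORE_FAST s → s=-18. Stack: []
LOAD_FAST_LOAD_FAST s,a → push -18,22. Stack: [-18, 22]
BINARY_OP | → -18 | 22 = -2. Stack: [-2]
STORE_FAST r → r=-2. Stack: []
LOAD_FAST_LOAD_FAST r,r → push -2,-2. Stack: [-2, -2]
BINARY_OP % → -2 % -2 = 0. Stack: [0]
LOAD_FAST r → push -2. Stack: [0, -2]
BINARY_OP - → 0 - -2 = 2. Stack: [2]
STORE_FAST k → k=2. Stack: []
LOAD_FAST_LOAD_FAST r,r → push -2,-2. Stack: [-2, -2]
BINARY_OP + → -2 + -2 = -4. Stack: [-4]
STORE_FAST p → p=-4. Stack: []
LOAD_FAST_LOAD_FAST p,a → push -4,22. Stack: [-4, 22]
BINARY_OP & → -4 & 22 = 20. Stack: [20]
LOAD_FAST k → push 2. Stack: [20, 2]
LOAD_CONST → push 1. Stack: [20, 2, 1]
BINARY_OP + → 2 + 1 = 3. Stack: [20, 3]
BINARY_OP - → 20 - 3 = 17. Stack: [17]
STORE_FAST v → v=17. Stack: []
LOAD_FAST p → push -4. Stack: [-4]
LOAD_CONST → push 10. Stack: [-4, 10]
BINARY_OP + → -4 + 10 = 6. Stack: [6]
LOAD_FAST p → push -4. Stack: [6, -4]
BINARY_OP + → 6 + -4 = 2. Stack: [2]
STORE_FAST t → t=2. Stack: []
LOAD_FAST_LOAD_FAST k,p → push 2,-4. Stack: [2, -4]
BINARY_OP * → 2 * -4 = -8. Stack: [-8]
STORE_FAST k → k=-8. Stack: []
LOAD_CONST → push 1. Stack: [1]
STORE_FAST y → y=1. Stack: []
LOAD_FAST y → push 1. Stack: [1]
RETURN_VALUE → return 1.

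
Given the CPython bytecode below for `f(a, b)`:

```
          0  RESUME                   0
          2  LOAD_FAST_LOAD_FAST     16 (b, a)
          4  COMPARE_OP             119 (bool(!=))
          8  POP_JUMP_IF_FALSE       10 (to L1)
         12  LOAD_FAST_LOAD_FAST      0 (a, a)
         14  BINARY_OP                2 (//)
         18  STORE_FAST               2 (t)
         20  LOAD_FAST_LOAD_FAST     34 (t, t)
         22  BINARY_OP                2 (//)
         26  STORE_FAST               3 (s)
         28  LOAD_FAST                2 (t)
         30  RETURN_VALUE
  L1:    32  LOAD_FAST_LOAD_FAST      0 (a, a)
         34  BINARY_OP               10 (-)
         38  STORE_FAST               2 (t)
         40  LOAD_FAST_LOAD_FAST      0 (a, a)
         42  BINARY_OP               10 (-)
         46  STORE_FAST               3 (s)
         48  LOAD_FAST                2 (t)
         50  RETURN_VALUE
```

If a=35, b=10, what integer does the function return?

1

LOAD_FAST_LOAD_FAST b,a → push 10,35. Stack: [10, 35]
COMPARE_OP bool(!=) → 10 vs 35 = True. Stack: [True]
POP_JUMP_IF_FALSE → pop True; no jump. Stack: []
LOAD_FAST_LOAD_FAST a,a → push 35,35. Stack: [35, 35]
BINARY_OP // → 35 // 35 = 1. Stack: [1]
STORE_FAST t → t=1. Stack: []
LOAD_FAST_LOAD_FAST t,t → push 1,1. Stack: [1, 1]
BINARY_OP // → 1 // 1 = 1. Stack: [1]
STORE_FAST s → s=1. Stack: []
LOAD_FAST t → push 1. Stack: [1]
RETURN_VALUE → return 1.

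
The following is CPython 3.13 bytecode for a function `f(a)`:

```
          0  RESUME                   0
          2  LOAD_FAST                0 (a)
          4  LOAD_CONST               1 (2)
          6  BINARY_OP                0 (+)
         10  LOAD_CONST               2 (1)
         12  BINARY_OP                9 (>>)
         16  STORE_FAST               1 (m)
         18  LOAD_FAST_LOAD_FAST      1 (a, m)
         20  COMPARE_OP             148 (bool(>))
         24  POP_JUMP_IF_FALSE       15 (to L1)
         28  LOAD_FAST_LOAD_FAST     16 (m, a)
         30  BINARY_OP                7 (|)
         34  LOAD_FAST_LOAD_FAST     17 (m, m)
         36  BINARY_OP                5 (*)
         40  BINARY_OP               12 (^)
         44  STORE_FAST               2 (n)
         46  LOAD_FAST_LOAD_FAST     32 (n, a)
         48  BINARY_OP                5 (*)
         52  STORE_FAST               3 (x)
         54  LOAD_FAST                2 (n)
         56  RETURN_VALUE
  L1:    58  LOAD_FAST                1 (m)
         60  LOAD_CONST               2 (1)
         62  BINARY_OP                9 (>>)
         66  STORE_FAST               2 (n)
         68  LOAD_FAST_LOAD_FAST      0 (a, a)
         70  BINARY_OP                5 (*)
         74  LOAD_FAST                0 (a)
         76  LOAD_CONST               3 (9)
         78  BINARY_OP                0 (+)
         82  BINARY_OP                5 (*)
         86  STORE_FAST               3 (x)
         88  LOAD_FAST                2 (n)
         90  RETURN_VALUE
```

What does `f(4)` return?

LOAD_FAST a → push 4. Stack: [4]
LOAD_CONST → push 2. Stack: [4, 2]
BINARY_OP + → 4 + 2 = 6. Stack: [6]
LOAD_CONST → push 1. Stack: [6, 1]
BINARY_OP >> → 6 >> 1 = 3. Stack: [3]
STORE_FAST m → m=3. Stack: []
LOAD_FAST_LOAD_FAST a,m → push 4,3. Stack: [4, 3]
COMPARE_OP bool(>) → 4 vs 3 = True. Stack: [True]
POP_JUMP_IF_FALSE → pop True; no jump. Stack: []
LOAD_FAST_LOAD_FAST m,a → push 3,4. Stack: [3, 4]
BINARY_OP | → 3 | 4 = 7. Stack: [7]
LOAD_FAST_LOAD_FAST m,m → push 3,3. Stack: [7, 3, 3]
BINARY_OP * → 3 * 3 = 9. Stack: [7, 9]
BINARY_OP ^ → 7 ^ 9 = 14. Stack: [14]
STORE_FAST n → n=14. Stack: []
LOAD_FAST_LOAD_FAST n,a → push 14,4. Stack: [14, 4]
BINARY_OP * → 14 * 4 = 56. Stack: [56]
STORE_FAST x → x=56. Stack: []
LOAD_FAST n → push 14. Stack: [14]
RETURN_VALUE → return 14.

14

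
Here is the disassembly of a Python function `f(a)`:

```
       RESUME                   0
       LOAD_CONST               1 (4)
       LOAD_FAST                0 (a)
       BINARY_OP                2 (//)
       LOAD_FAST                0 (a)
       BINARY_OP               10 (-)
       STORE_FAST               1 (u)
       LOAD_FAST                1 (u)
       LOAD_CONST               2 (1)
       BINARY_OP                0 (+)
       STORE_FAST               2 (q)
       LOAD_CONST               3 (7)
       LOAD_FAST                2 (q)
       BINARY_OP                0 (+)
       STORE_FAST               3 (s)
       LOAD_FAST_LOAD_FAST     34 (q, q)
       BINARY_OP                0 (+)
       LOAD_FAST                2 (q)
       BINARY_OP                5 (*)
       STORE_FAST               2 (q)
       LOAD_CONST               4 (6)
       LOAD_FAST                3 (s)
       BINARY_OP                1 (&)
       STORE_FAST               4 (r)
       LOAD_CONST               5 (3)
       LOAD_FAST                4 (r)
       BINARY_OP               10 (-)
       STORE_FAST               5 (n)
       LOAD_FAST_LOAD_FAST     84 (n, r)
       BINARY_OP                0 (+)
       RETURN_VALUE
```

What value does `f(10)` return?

LOAD_CONST → push 4. Stack: [4]
LOAD_FAST a → push 10. Stack: [4, 10]
BINARY_OP // → 4 // 10 = 0. Stack: [0]
LOAD_FAST a → push 10. Stack: [0, 10]
BINARY_OP - → 0 - 10 = -10. Stack: [-10]
STORE_FAST u → u=-10. Stack: []
LOAD_FAST u → push -10. Stack: [-10]
LOAD_CONST → push 1. Stack: [-10, 1]
BINARY_OP + → -10 + 1 = -9. Stack: [-9]
STORE_FAST q → q=-9. Stack: []
LOAD_CONST → push 7. Stack: [7]
LOAD_FAST q → push -9. Stack: [7, -9]
BINARY_OP + → 7 + -9 = -2. Stack: [-2]
STORE_FAST s → s=-2. Stack: []
LOAD_FAST_LOAD_FAST q,q → push -9,-9. Stack: [-9, -9]
BINARY_OP + → -9 + -9 = -18. Stack: [-18]
LOAD_FAST q → push -9. Stack: [-18, -9]
BINARY_OP * → -18 * -9 = 162. Stack: [162]
STORE_FAST q → q=162. Stack: []
LOAD_CONST → push 6. Stack: [6]
LOAD_FAST s → push -2. Stack: [6, -2]
BINARY_OP & → 6 & -2 = 6. Stack: [6]
STORE_FAST r → r=6. Stack: []
LOAD_CONST → push 3. Stack: [3]
LOAD_FAST r → push 6. Stack: [3, 6]
BINARY_OP - → 3 - 6 = -3. Stack: [-3]
STORE_FAST n → n=-3. Stack: []
LOAD_FAST_LOAD_FAST n,r → push -3,6. Stack: [-3, 6]
BINARY_OP + → -3 + 6 = 3. Stack: [3]
RETURN_VALUE → return 3.

3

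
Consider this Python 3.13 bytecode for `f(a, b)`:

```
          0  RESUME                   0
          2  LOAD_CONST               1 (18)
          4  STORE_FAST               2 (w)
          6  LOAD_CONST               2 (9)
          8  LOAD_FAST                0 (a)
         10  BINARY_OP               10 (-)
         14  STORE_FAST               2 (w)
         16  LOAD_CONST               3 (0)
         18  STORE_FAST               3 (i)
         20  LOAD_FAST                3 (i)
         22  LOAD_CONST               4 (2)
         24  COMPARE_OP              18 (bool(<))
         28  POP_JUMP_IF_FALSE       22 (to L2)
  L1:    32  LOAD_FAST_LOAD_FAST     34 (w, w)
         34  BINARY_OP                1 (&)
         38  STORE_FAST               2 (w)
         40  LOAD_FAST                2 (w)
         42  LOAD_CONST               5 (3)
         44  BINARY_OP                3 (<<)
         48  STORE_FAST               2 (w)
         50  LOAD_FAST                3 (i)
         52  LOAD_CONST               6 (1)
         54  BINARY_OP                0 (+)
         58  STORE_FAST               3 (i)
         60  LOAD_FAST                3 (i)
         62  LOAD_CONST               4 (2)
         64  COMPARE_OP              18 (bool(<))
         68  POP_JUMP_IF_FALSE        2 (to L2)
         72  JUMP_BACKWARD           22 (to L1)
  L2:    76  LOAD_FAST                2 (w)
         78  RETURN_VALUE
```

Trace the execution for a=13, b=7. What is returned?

-256

LOAD_CONST → push 18. Stack: [18]
STORE_FAST w → w=18. Stack: []
LOAD_CONST → push 9. Stack: [9]
LOAD_FAST a → push 13. Stack: [9, 13]
BINARY_OP - → 9 - 13 = -4. Stack: [-4]
STORE_FAST w → w=-4. Stack: []
LOAD_CONST → push 0. Stack: [0]
STORE_FAST i → i=0. Stack: []
LOAD_FAST i → push 0. Stack: [0]
LOAD_CONST → push 2. Stack: [0, 2]
COMPARE_OP bool(<) → 0 vs 2 = True. Stack: [True]
POP_JUMP_IF_FALSE → pop True; no jump. Stack: []
LOAD_FAST_LOAD_FAST w,w → push -4,-4. Stack: [-4, -4]
BINARY_OP & → -4 & -4 = -4. Stack: [-4]
STORE_FAST w → w=-4. Stack: []
LOAD_FAST w → push -4. Stack: [-4]
LOAD_CONST → push 3. Stack: [-4, 3]
BINARY_OP << → -4 << 3 = -32. Stack: [-32]
STORE_FAST w → w=-32. Stack: []
LOAD_FAST i → push 0. Stack: [0]
LOAD_CONST → push 1. Stack: [0, 1]
BINARY_OP + → 0 + 1 = 1. Stack: [1]
STORE_FAST i → i=1. Stack: []
LOAD_FAST i → push 1. Stack: [1]
LOAD_CONST → push 2. Stack: [1, 2]
COMPARE_OP bool(<) → 1 vs 2 = True. Stack: [True]
POP_JUMP_IF_FALSE → pop True; no jump. Stack: []
LOAD_FAST_LOAD_FAST w,w → push -32,-32. Stack: [-32, -32]
BINARY_OP & → -32 & -32 = -32. Stack: [-32]
STORE_FAST w → w=-32. Stack: []
LOAD_FAST w → push -32. Stack: [-32]
LOAD_CONST → push 3. Stack: [-32, 3]
BINARY_OP << → -32 << 3 = -256. Stack: [-256]
STORE_FAST w → w=-256. Stack: []
LOAD_FAST i → push 1. Stack: [1]
LOAD_CONST → push 1. Stack: [1, 1]
BINARY_OP + → 1 + 1 = 2. Stack: [2]
STORE_FAST i → i=2. Stack: []
LOAD_FAST i → push 2. Stack: [2]
LOAD_CONST → push 2. Stack: [2, 2]
COMPARE_OP bool(<) → 2 vs 2 = False. Stack: [False]
POP_JUMP_IF_FALSE → pop False; jump. Stack: []
LOAD_FAST w → push -256. Stack: [-256]
RETURN_VALUE → return -256.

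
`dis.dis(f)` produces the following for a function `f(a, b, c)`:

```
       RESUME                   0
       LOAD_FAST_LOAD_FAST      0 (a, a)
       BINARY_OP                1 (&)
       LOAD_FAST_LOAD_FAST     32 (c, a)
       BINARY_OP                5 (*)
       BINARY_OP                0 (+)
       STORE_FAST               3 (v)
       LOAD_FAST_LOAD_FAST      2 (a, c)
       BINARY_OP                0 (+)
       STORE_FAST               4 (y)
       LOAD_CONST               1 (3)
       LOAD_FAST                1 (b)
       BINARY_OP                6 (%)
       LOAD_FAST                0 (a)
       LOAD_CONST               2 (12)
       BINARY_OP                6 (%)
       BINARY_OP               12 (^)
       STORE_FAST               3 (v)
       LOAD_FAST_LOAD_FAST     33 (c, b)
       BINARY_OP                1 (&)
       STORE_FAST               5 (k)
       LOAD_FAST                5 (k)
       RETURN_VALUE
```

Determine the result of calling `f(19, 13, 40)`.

LOAD_FAST_LOAD_FAST a,a → push 19,19. Stack: [19, 19]
BINARY_OP & → 19 & 19 = 19. Stack: [19]
LOAD_FAST_LOAD_FAST c,a → push 40,19. Stack: [19, 40, 19]
BINARY_OP * → 40 * 19 = 760. Stack: [19, 760]
BINARY_OP + → 19 + 760 = 779. Stack: [779]
STORE_FAST v → v=779. Stack: []
LOAD_FAST_LOAD_FAST a,c → push 19,40. Stack: [19, 40]
BINARY_OP + → 19 + 40 = 59. Stack: [59]
STORE_FAST y → y=59. Stack: []
LOAD_CONST → push 3. Stack: [3]
LOAD_FAST b → push 13. Stack: [3, 13]
BINARY_OP % → 3 % 13 = 3. Stack: [3]
LOAD_FAST a → push 19. Stack: [3, 19]
LOAD_CONST → push 12. Stack: [3, 19, 12]
BINARY_OP % → 19 % 12 = 7. Stack: [3, 7]
BINARY_OP ^ → 3 ^ 7 = 4. Stack: [4]
STORE_FAST v → v=4. Stack: []
LOAD_FAST_LOAD_FAST c,b → push 40,13. Stack: [40, 13]
BINARY_OP & → 40 & 13 = 8. Stack: [8]
STORE_FAST k → k=8. Stack: []
LOAD_FAST k → push 8. Stack: [8]
RETURN_VALUE → return 8.

8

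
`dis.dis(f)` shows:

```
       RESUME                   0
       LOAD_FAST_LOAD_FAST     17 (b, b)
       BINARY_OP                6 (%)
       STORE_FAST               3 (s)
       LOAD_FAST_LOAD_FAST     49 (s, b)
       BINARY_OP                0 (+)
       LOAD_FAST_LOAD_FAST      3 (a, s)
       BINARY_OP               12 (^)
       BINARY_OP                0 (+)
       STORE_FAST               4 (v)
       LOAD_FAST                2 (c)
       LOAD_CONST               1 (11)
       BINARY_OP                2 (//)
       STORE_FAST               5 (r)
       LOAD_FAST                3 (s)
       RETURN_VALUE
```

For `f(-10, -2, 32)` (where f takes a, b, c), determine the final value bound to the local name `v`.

-12

LOAD_FAST_LOAD_FAST b,b → push -2,-2. Stack: [-2, -2]
BINARY_OP % → -2 % -2 = 0. Stack: [0]
STORE_FAST s → s=0. Stack: []
LOAD_FAST_LOAD_FAST s,b → push 0,-2. Stack: [0, -2]
BINARY_OP + → 0 + -2 = -2. Stack: [-2]
LOAD_FAST_LOAD_FAST a,s → push -10,0. Stack: [-2, -10, 0]
BINARY_OP ^ → -10 ^ 0 = -10. Stack: [-2, -10]
BINARY_OP + → -2 + -10 = -12. Stack: [-12]
STORE_FAST v → v=-12. Stack: []
LOAD_FAST c → push 32. Stack: [32]
LOAD_CONST → push 11. Stack: [32, 11]
BINARY_OP // → 32 // 11 = 2. Stack: [2]
STORE_FAST r → r=2. Stack: []
LOAD_FAST s → push 0. Stack: [0]
RETURN_VALUE → return 0.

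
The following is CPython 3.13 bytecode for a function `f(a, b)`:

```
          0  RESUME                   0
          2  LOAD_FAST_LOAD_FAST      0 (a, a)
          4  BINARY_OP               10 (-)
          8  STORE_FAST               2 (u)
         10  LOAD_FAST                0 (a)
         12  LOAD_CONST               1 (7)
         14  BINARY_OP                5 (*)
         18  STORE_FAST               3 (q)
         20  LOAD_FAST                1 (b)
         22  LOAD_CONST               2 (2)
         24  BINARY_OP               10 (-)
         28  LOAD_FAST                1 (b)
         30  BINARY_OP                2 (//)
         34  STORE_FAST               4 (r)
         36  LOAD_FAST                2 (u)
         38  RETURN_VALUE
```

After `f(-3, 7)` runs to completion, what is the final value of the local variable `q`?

LOAD_FAST_LOAD_FAST a,a → push -3,-3. Stack: [-3, -3]
BINARY_OP - → -3 - -3 = 0. Stack: [0]
STORE_FAST u → u=0. Stack: []
LOAD_FAST a → push -3. Stack: [-3]
LOAD_CONST → push 7. Stack: [-3, 7]
BINARY_OP * → -3 * 7 = -21. Stack: [-21]
STORE_FAST q → q=-21. Stack: []
LOAD_FAST b → push 7. Stack: [7]
LOAD_CONST → push 2. Stack: [7, 2]
BINARY_OP - → 7 - 2 = 5. Stack: [5]
LOAD_FAST b → push 7. Stack: [5, 7]
BINARY_OP // → 5 // 7 = 0. Stack: [0]
STORE_FAST r → r=0. Stack: []
LOAD_FAST u → push 0. Stack: [0]
RETURN_VALUE → return 0.

-21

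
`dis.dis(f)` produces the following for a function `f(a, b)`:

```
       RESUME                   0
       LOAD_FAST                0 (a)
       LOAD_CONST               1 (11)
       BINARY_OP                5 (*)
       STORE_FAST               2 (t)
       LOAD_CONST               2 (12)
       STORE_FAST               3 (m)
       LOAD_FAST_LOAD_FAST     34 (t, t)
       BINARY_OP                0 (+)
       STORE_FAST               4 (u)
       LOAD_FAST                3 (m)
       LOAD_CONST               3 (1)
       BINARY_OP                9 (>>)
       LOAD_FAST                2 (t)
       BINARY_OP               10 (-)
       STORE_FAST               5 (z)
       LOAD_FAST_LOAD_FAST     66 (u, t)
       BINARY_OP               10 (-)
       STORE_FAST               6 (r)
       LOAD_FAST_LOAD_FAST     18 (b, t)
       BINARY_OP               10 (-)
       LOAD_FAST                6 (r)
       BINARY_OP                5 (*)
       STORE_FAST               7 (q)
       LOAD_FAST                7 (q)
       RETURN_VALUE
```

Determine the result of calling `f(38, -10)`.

LOAD_FAST a → push 38. Stack: [38]
LOAD_CONST → push 11. Stack: [38, 11]
BINARY_OP * → 38 * 11 = 418. Stack: [418]
STORE_FAST t → t=418. Stack: []
LOAD_CONST → push 12. Stack: [12]
STORE_FAST m → m=12. Stack: []
LOAD_FAST_LOAD_FAST t,t → push 418,418. Stack: [418, 418]
BINARY_OP + → 418 + 418 = 836. Stack: [836]
STORE_FAST u → u=836. Stack: []
LOAD_FAST m → push 12. Stack: [12]
LOAD_CONST → push 1. Stack: [12, 1]
BINARY_OP >> → 12 >> 1 = 6. Stack: [6]
LOAD_FAST t → push 418. Stack: [6, 418]
BINARY_OP - → 6 - 418 = -412. Stack: [-412]
STORE_FAST z → z=-412. Stack: []
LOAD_FAST_LOAD_FAST u,t → push 836,418. Stack: [836, 418]
BINARY_OP - → 836 - 418 = 418. Stack: [418]
STORE_FAST r → r=418. Stack: []
LOAD_FAST_LOAD_FAST b,t → push -10,418. Stack: [-10, 418]
BINARY_OP - → -10 - 418 = -428. Stack: [-428]
LOAD_FAST r → push 418. Stack: [-428, 418]
BINARY_OP * → -428 * 418 = -178904. Stack: [-178904]
STORE_FAST q → q=-178904. Stack: []
LOAD_FAST q → push -178904. Stack: [-178904]
RETURN_VALUE → return -178904.

-178904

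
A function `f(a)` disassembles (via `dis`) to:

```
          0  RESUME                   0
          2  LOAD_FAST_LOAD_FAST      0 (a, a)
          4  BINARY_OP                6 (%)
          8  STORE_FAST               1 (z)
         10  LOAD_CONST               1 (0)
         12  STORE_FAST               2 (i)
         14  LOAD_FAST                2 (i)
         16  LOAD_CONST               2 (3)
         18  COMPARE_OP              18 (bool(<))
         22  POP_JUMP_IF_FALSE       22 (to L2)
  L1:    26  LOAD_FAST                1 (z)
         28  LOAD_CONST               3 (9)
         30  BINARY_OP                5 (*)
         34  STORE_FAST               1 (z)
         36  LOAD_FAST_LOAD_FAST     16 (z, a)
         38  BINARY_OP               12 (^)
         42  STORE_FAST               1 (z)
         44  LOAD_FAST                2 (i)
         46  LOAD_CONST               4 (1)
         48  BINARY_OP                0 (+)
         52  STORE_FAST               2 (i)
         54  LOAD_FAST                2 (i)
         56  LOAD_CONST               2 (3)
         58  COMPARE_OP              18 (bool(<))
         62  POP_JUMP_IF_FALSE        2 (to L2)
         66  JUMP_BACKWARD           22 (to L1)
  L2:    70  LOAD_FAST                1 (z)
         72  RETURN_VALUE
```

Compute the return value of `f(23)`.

1935

LOAD_FAST_LOAD_FAST a,a → push 23,23. Stack: [23, 23]
BINARY_OP % → 23 % 23 = 0. Stack: [0]
STORE_FAST z → z=0. Stack: []
LOAD_CONST → push 0. Stack: [0]
STORE_FAST i → i=0. Stack: []
LOAD_FAST i → push 0. Stack: [0]
LOAD_CONST → push 3. Stack: [0, 3]
COMPARE_OP bool(<) → 0 vs 3 = True. Stack: [True]
POP_JUMP_IF_FALSE → pop True; no jump. Stack: []
LOAD_FAST z → push 0. Stack: [0]
LOAD_CONST → push 9. Stack: [0, 9]
BINARY_OP * → 0 * 9 = 0. Stack: [0]
STORE_FAST z → z=0. Stack: []
LOAD_FAST_LOAD_FAST z,a → push 0,23. Stack: [0, 23]
BINARY_OP ^ → 0 ^ 23 = 23. Stack: [23]
STORE_FAST z → z=23. Stack: []
LOAD_FAST i → push 0. Stack: [0]
LOAD_CONST → push 1. Stack: [0, 1]
BINARY_OP + → 0 + 1 = 1. Stack: [1]
STORE_FAST i → i=1. Stack: []
LOAD_FAST i → push 1. Stack: [1]
LOAD_CONST → push 3. Stack: [1, 3]
COMPARE_OP bool(<) → 1 vs 3 = True. Stack: [True]
POP_JUMP_IF_FALSE → pop True; no jump. Stack: []
LOAD_FAST z → push 23. Stack: [23]
LOAD_CONST → push 9. Stack: [23, 9]
BINARY_OP * → 23 * 9 = 207. Stack: [207]
STORE_FAST z → z=207. Stack: []
LOAD_FAST_LOAD_FAST z,a → push 207,23. Stack: [207, 23]
BINARY_OP ^ → 207 ^ 23 = 216. Stack: [216]
STORE_FAST z → z=216. Stack: []
LOAD_FAST i → push 1. Stack: [1]
LOAD_CONST → push 1. Stack: [1, 1]
BINARY_OP + → 1 + 1 = 2. Stack: [2]
STORE_FAST i → i=2. Stack: []
LOAD_FAST i → push 2. Stack: [2]
LOAD_CONST → push 3. Stack: [2, 3]
COMPARE_OP bool(<) → 2 vs 3 = True. Stack: [True]
POP_JUMP_IF_FALSE → pop True; no jump. Stack: []
LOAD_FAST z → push 216. Stack: [216]
LOAD_CONST → push 9. Stack: [216, 9]
BINARY_OP * → 216 * 9 = 1944. Stack: [1944]
STORE_FAST z → z=1944. Stack: []
LOAD_FAST_LOAD_FAST z,a → push 1944,23. Stack: [1944, 23]
BINARY_OP ^ → 1944 ^ 23 = 1935. Stack: [1935]
STORE_FAST z → z=1935. Stack: []
LOAD_FAST i → push 2. Stack: [2]
LOAD_CONST → push 1. Stack: [2, 1]
BINARY_OP + → 2 + 1 = 3. Stack: [3]
STORE_FAST i → i=3. Stack: []
LOAD_FAST i → push 3. Stack: [3]
LOAD_CONST → push 3. Stack: [3, 3]
COMPARE_OP bool(<) → 3 vs 3 = False. Stack: [False]
POP_JUMP_IF_FALSE → pop False; jump. Stack: []
LOAD_FAST z → push 1935. Stack: [1935]
RETURN_VALUE → return 1935.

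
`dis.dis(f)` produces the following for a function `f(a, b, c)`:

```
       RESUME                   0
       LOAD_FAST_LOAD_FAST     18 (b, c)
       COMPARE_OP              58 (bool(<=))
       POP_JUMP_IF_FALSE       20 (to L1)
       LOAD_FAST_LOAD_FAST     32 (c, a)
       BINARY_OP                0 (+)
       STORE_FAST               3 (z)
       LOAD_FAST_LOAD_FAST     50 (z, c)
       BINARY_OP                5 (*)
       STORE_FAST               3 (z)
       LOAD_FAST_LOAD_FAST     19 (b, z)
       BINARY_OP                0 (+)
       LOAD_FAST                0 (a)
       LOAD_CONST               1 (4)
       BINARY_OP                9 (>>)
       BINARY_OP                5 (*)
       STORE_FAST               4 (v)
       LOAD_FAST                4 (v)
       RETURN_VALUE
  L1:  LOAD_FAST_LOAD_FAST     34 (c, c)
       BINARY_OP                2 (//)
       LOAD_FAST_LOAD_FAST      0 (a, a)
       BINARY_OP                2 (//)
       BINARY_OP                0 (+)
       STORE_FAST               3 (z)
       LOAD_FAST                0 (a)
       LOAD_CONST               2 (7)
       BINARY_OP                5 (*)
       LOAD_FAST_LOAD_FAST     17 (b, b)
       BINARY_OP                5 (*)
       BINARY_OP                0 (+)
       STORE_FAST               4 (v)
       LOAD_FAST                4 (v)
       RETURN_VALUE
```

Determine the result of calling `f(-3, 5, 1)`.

4

LOAD_FAST_LOAD_FAST b,c → push 5,1. Stack: [5, 1]
COMPARE_OP bool(<=) → 5 vs 1 = False. Stack: [False]
POP_JUMP_IF_FALSE → pop False; jump. Stack: []
LOAD_FAST_LOAD_FAST c,c → push 1,1. Stack: [1, 1]
BINARY_OP // → 1 // 1 = 1. Stack: [1]
LOAD_FAST_LOAD_FAST a,a → push -3,-3. Stack: [1, -3, -3]
BINARY_OP // → -3 // -3 = 1. Stack: [1, 1]
BINARY_OP + → 1 + 1 = 2. Stack: [2]
STORE_FAST z → z=2. Stack: []
LOAD_FAST a → push -3. Stack: [-3]
LOAD_CONST → push 7. Stack: [-3, 7]
BINARY_OP * → -3 * 7 = -21. Stack: [-21]
LOAD_FAST_LOAD_FAST b,b → push 5,5. Stack: [-21, 5, 5]
BINARY_OP * → 5 * 5 = 25. Stack: [-21, 25]
BINARY_OP + → -21 + 25 = 4. Stack: [4]
STORE_FAST v → v=4. Stack: []
LOAD_FAST v → push 4. Stack: [4]
RETURN_VALUE → return 4.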